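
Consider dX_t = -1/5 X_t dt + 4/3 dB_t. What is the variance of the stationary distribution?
lim Var(X_t) = 40/9

The OU SDE dX = -theta X dt + sigma dB admits the integrating factor exp(theta t): d(exp(theta t) X_t) = sigma exp(theta t) dB_t. Integrating from 0 to t gives X_t = x_0 * exp(-theta t) + sigma * int_0^t exp(-theta (t-s)) dB_s for any initial x_0. The Itô integral has variance (by the Itô isometry) sigma^2 * int_0^t exp(-2 theta (t - s)) ds = sigma^2 * (1 - exp(-2 theta t)) / (2 theta), independent of x_0.
With theta = 1/5, sigma = 4/3:
  Var(X_t) = (4/3)^2 * (1 - exp(-2*1/5 t)) / (2 * 1/5) = 40/9 - 40*exp(-2*t/5)/9.
As t -> infinity, exp(-2*1/5 t) -> 0, so the stationary variance is sigma^2 / (2 theta) = 40/9.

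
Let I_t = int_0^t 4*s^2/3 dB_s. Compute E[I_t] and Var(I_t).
E[I_t] = 0; Var(I_t) = 16*t^5/45

The Itô integral of a deterministic integrand f(s) has mean 0 because each increment f(s) * (B_{s+ds} - B_s) has mean 0. By the Itô isometry:
  Var( int_0^t f(s) dB_s ) = E[ (int_0^t f(s) dB_s)^2 ] = int_0^t f(s)^2 ds.
Here f(s) = 4*s^2/3, so f(s)^2 = 16*s^4/9. Integrate:
  int_0^t (16*s^4/9) ds = 16*t^5/45.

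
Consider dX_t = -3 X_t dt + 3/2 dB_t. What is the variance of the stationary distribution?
lim Var(X_t) = 3/8

The OU SDE dX = -theta X dt + sigma dB admits the integrating factor exp(theta t): d(exp(theta t) X_t) = sigma exp(theta t) dB_t. Integrating from 0 to t gives X_t = x_0 * exp(-theta t) + sigma * int_0^t exp(-theta (t-s)) dB_s for any initial x_0. The Itô integral has variance (by the Itô isometry) sigma^2 * int_0^t exp(-2 theta (t - s)) ds = sigma^2 * (1 - exp(-2 theta t)) / (2 theta), independent of x_0.
With theta = 3, sigma = 3/2:
  Var(X_t) = (3/2)^2 * (1 - exp(-2*3 t)) / (2 * 3) = 3/8 - 3*exp(-6*t)/8.
As t -> infinity, exp(-2*3 t) -> 0, so the stationary variance is sigma^2 / (2 theta) = 3/8.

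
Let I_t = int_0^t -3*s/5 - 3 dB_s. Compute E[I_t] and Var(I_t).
E[I_t] = 0; Var(I_t) = 3*t*(t^2 + 15*t + 75)/25

The Itô integral of a deterministic integrand f(s) has mean 0 because each increment f(s) * (B_{s+ds} - B_s) has mean 0. By the Itô isometry:
  Var( int_0^t f(s) dB_s ) = E[ (int_0^t f(s) dB_s)^2 ] = int_0^t f(s)^2 ds.
Here f(s) = -3*s/5 - 3, so f(s)^2 = 9*(s + 5)^2/25. Integrate:
  int_0^t (9*(s + 5)^2/25) ds = 3*t*(t^2 + 15*t + 75)/25.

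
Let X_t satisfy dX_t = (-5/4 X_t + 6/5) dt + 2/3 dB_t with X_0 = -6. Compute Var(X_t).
Var(X_t) = 8/45 - 8*exp(-5*t/2)/45

The variance V(t) = Var(X_t) satisfies V'(t) = 2 a V(t) + c^2 with V(0) = 0 (drift coefficient is linear in X, diffusion is constant). With a = -5/4, c = 2/3, the solution is
  V(t) = (c^2 / (2 a)) * (exp(2 a t) - 1)
       = ((2/3)^2 / (2*(-5/4))) * (exp((-5/2) t) - 1)
       = 8/45 - 8*exp(-5*t/2)/45.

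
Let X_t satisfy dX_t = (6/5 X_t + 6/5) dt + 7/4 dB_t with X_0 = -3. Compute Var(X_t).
Var(X_t) = 245*exp(12*t/5)/192 - 245/192

The variance V(t) = Var(X_t) satisfies V'(t) = 2 a V(t) + c^2 with V(0) = 0 (drift coefficient is linear in X, diffusion is constant). With a = 6/5, c = 7/4, the solution is
  V(t) = (c^2 / (2 a)) * (exp(2 a t) - 1)
       = ((7/4)^2 / (2*(6/5))) * (exp((12/5) t) - 1)
       = 245*exp(12*t/5)/192 - 245/192.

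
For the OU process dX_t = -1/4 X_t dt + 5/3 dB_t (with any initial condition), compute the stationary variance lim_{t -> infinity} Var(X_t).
lim Var(X_t) = 50/9

The OU SDE dX = -theta X dt + sigma dB admits the integrating factor exp(theta t): d(exp(theta t) X_t) = sigma exp(theta t) dB_t. Integrating from 0 to t gives X_t = x_0 * exp(-theta t) + sigma * int_0^t exp(-theta (t-s)) dB_s for any initial x_0. The Itô integral has variance (by the Itô isometry) sigma^2 * int_0^t exp(-2 theta (t - s)) ds = sigma^2 * (1 - exp(-2 theta t)) / (2 theta), independent of x_0.
With theta = 1/4, sigma = 5/3:
  Var(X_t) = (5/3)^2 * (1 - exp(-2*1/4 t)) / (2 * 1/4) = 50/9 - 50*exp(-t/2)/9.
As t -> infinity, exp(-2*1/4 t) -> 0, so the stationary variance is sigma^2 / (2 theta) = 50/9.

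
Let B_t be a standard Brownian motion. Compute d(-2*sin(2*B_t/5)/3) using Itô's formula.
d(-2*sin(2*B_t/5)/3) = (4*sin(2*B_t/5)/75) dt + (-4*cos(2*B_t/5)/15) dB_t

Itô's formula for f(B_t) gives d f(B_t) = f'(B_t) dB_t + (1/2) f''(B_t) dt. Compute derivatives of f(x) = -2*sin(2*x/5)/3:
  f'(x)  = -4*cos(2*x/5)/15
  f''(x) = 8*sin(2*x/5)/75
Substitute x = B_t and multiply the f'' term by 1/2:
  drift     = (1/2) * (8*sin(2*x/5)/75) evaluated at B_t = 4*sin(2*B_t/5)/75
  diffusion = (-4*cos(2*x/5)/15) evaluated at B_t = -4*cos(2*B_t/5)/15
Therefore d(-2*sin(2*B_t/5)/3) = (4*sin(2*B_t/5)/75) dt + (-4*cos(2*B_t/5)/15) dB_t.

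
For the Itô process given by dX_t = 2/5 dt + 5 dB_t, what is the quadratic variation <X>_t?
<X>_t = 25*t

For an Itô process dX_t = a(t) dt + b(t) dB_t, the quadratic variation is <X>_t = int_0^t b(s)^2 ds (the drift term does not contribute). Here b(s) = 5, so
  b(s)^2 = 25.
Integrating from 0 to t:
  <X>_t = int_0^t (25) ds = 25*t.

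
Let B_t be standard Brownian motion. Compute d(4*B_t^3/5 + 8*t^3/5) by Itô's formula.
d(4*B_t^3/5 + 8*t^3/5) = (12*B_t/5 + 24*t^2/5) dt + (12*B_t^2/5) dB_t

Itô's formula for f(t, x): d f(t, B_t) = (f_t + (1/2) f_xx) dt + f_x dB_t. Compute partials of f(t, x) = 8*t^3/5 + 4*x^3/5:
  f_t(t,x)  = 24*t^2/5
  f_x(t,x)  = 12*x^2/5
  f_xx(t,x) = 24*x/5
Assemble drift = f_t + (1/2) f_xx = 24*t^2/5 + 12*x/5 and diffusion = f_x = 12*x^2/5. Substituting x = B_t:
  d(4*B_t^3/5 + 8*t^3/5) = (12*B_t/5 + 24*t^2/5) dt + (12*B_t^2/5) dB_t.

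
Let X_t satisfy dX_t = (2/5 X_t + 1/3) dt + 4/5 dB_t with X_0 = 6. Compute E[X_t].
E[X_t] = 41*exp(2*t/5)/6 - 5/6

Taking expectations and using E[dB_t] = 0, the mean m(t) = E[X_t] satisfies the ODE m'(t) = a m(t) + b with m(0) = x_0. With a = 2/5, b = 1/3, x_0 = 6, the solution is
  m(t) = x_0 * exp(a t) + (b/a) * (exp(a t) - 1)
       = 6 * exp((2/5) t) + ((1/3)/(2/5)) * (exp((2/5) t) - 1)
       = 41*exp(2*t/5)/6 - 5/6.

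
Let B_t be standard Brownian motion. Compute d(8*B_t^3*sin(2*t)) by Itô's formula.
d(8*B_t^3*sin(2*t)) = (16*B_t^3*cos(2*t) + 24*B_t*sin(2*t)) dt + (24*B_t^2*sin(2*t)) dB_t

Itô's formula for f(t, x): d f(t, B_t) = (f_t + (1/2) f_xx) dt + f_x dB_t. Compute partials of f(t, x) = 8*x^3*sin(2*t):
  f_t(t,x)  = 16*x^3*cos(2*t)
  f_x(t,x)  = 24*x^2*sin(2*t)
  f_xx(t,x) = 48*x*sin(2*t)
Assemble drift = f_t + (1/2) f_xx = 16*x^3*cos(2*t) + 24*x*sin(2*t) and diffusion = f_x = 24*x^2*sin(2*t). Substituting x = B_t:
  d(8*B_t^3*sin(2*t)) = (16*B_t^3*cos(2*t) + 24*B_t*sin(2*t)) dt + (24*B_t^2*sin(2*t)) dB_t.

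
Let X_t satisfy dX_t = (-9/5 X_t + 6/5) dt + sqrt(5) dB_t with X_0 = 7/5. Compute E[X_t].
E[X_t] = 2/3 + 11*exp(-9*t/5)/15

Taking expectations and using E[dB_t] = 0, the mean m(t) = E[X_t] satisfies the ODE m'(t) = a m(t) + b with m(0) = x_0. With a = -9/5, b = 6/5, x_0 = 7/5, the solution is
  m(t) = x_0 * exp(a t) + (b/a) * (exp(a t) - 1)
       = (7/5) * exp((-9/5) t) + ((6/5)/(-9/5)) * (exp((-9/5) t) - 1)
       = 2/3 + 11*exp(-9*t/5)/15.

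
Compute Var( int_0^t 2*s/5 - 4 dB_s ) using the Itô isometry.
Var = 4*t*(t^2 - 30*t + 300)/75

The Itô integral of a deterministic integrand f(s) has mean 0 because each increment f(s) * (B_{s+ds} - B_s) has mean 0. By the Itô isometry:
  Var( int_0^t f(s) dB_s ) = E[ (int_0^t f(s) dB_s)^2 ] = int_0^t f(s)^2 ds.
Here f(s) = 2*s/5 - 4, so f(s)^2 = 4*(s - 10)^2/25. Integrate:
  int_0^t (4*(s - 10)^2/25) ds = 4*t*(t^2 - 30*t + 300)/75.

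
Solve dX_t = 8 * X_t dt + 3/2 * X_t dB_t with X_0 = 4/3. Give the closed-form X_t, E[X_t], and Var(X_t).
X_t = 4/3 * exp((55/8) t + (3/2) B_t); E[X_t] = 4*exp(8*t)/3; Var(X_t) = 16*(exp(9*t/4) - 1)*exp(16*t)/9

For GBM dX = mu X dt + sigma X dB with X_0 = x_0, apply Itô to Y = log X: dY = (mu - sigma^2/2) dt + sigma dB, so Y_t = log(x_0) + (mu - sigma^2/2) t + sigma B_t and hence X_t = x_0 * exp((mu - sigma^2/2) t + sigma B_t).
With mu = 8, sigma = 3/2, x_0 = 4/3, this gives:
  X_t = 4/3 * exp((55/8) * t + (3/2) * B_t).
Since sigma*B_t ~ Normal(0, sigma^2 t), E[exp(sigma*B_t)] = exp(sigma^2 t / 2); so E[X_t] = x_0 * exp((mu - sigma^2/2) t) * exp(sigma^2 t / 2) = x_0 * exp(mu t) = 4*exp(8*t)/3.
Var(X_t) = E[X_t^2] - (E[X_t])^2 = x_0^2 * exp(2 mu t) * (exp(sigma^2 t) - 1) = 16*(exp(9*t/4) - 1)*exp(16*t)/9.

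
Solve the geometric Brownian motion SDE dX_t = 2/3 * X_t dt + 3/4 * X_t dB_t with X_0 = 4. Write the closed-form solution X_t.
X_t = 4 * exp((37/96) * t + (3/4) * B_t)

For GBM dX = mu X dt + sigma X dB with X_0 = x_0, apply Itô to Y = log X: dY = (mu - sigma^2/2) dt + sigma dB, so Y_t = log(x_0) + (mu - sigma^2/2) t + sigma B_t and hence X_t = x_0 * exp((mu - sigma^2/2) t + sigma B_t).
With mu = 2/3, sigma = 3/4, x_0 = 4, this gives:
  X_t = 4 * exp((37/96) * t + (3/4) * B_t).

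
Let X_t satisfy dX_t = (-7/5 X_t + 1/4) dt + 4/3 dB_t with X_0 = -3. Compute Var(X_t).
Var(X_t) = 40/63 - 40*exp(-14*t/5)/63

The variance V(t) = Var(X_t) satisfies V'(t) = 2 a V(t) + c^2 with V(0) = 0 (drift coefficient is linear in X, diffusion is constant). With a = -7/5, c = 4/3, the solution is
  V(t) = (c^2 / (2 a)) * (exp(2 a t) - 1)
       = ((4/3)^2 / (2*(-7/5))) * (exp((-14/5) t) - 1)
       = 40/63 - 40*exp(-14*t/5)/63.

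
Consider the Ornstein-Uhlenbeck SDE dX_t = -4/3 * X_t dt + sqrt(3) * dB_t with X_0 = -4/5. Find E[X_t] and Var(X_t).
E[X_t] = -4*exp(-4*t/3)/5; Var(X_t) = 9/8 - 9*exp(-8*t/3)/8

The OU SDE dX = -theta X dt + sigma dB admits the integrating factor exp(theta t): d(exp(theta t) X_t) = sigma exp(theta t) dB_t. Integrating from 0 to t:
  X_t = x_0 * exp(-theta t) + sigma * int_0^t exp(-theta (t-s)) dB_s.
The Itô integral has mean 0 and (by the Itô isometry) variance sigma^2 * int_0^t exp(-2 theta (t - s)) ds = sigma^2 * (1 - exp(-2 theta t)) / (2 theta).
With theta = 4/3, sigma = sqrt(3), x_0 = -4/5:
  E[X_t] = -4/5 * exp(-4/3 t) = -4*exp(-4*t/3)/5
  Var(X_t) = (sqrt(3))^2 * (1 - exp(-2*4/3 t)) / (2 * 4/3) = 9/8 - 9*exp(-8*t/3)/8.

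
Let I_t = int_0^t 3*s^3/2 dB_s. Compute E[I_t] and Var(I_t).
E[I_t] = 0; Var(I_t) = 9*t^7/28

The Itô integral of a deterministic integrand f(s) has mean 0 because each increment f(s) * (B_{s+ds} - B_s) has mean 0. By the Itô isometry:
  Var( int_0^t f(s) dB_s ) = E[ (int_0^t f(s) dB_s)^2 ] = int_0^t f(s)^2 ds.
Here f(s) = 3*s^3/2, so f(s)^2 = 9*s^6/4. Integrate:
  int_0^t (9*s^6/4) ds = 9*t^7/28.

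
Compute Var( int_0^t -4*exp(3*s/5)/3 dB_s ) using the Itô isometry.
Var = 40*exp(6*t/5)/27 - 40/27

The Itô integral of a deterministic integrand f(s) has mean 0 because each increment f(s) * (B_{s+ds} - B_s) has mean 0. By the Itô isometry:
  Var( int_0^t f(s) dB_s ) = E[ (int_0^t f(s) dB_s)^2 ] = int_0^t f(s)^2 ds.
Here f(s) = -4*exp(3*s/5)/3, so f(s)^2 = 16*exp(6*s/5)/9. Integrate:
  int_0^t (16*exp(6*s/5)/9) ds = 40*exp(6*t/5)/27 - 40/27.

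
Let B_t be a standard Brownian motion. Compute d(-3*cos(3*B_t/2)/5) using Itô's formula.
d(-3*cos(3*B_t/2)/5) = (27*cos(3*B_t/2)/40) dt + (9*sin(3*B_t/2)/10) dB_t

Itô's formula for f(B_t) gives d f(B_t) = f'(B_t) dB_t + (1/2) f''(B_t) dt. Compute derivatives of f(x) = -3*cos(3*x/2)/5:
  f'(x)  = 9*sin(3*x/2)/10
  f''(x) = 27*cos(3*x/2)/20
Substitute x = B_t and multiply the f'' term by 1/2:
  drift     = (1/2) * (27*cos(3*x/2)/20) evaluated at B_t = 27*cos(3*B_t/2)/40
  diffusion = (9*sin(3*x/2)/10) evaluated at B_t = 9*sin(3*B_t/2)/10
Therefore d(-3*cos(3*B_t/2)/5) = (27*cos(3*B_t/2)/40) dt + (9*sin(3*B_t/2)/10) dB_t.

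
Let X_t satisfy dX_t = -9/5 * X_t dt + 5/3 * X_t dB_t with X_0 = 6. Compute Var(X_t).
Var(X_t) = (36*exp(25*t/9) - 36)*exp(-18*t/5)

For GBM dX = mu X dt + sigma X dB with X_0 = x_0, apply Itô to Y = log X: dY = (mu - sigma^2/2) dt + sigma dB, so Y_t = log(x_0) + (mu - sigma^2/2) t + sigma B_t and hence X_t = x_0 * exp((mu - sigma^2/2) t + sigma B_t).
With mu = -9/5, sigma = 5/3, x_0 = 6, this gives:
  X_t = 6 * exp((-287/90) * t + (5/3) * B_t).
Since sigma*B_t ~ Normal(0, sigma^2 t), E[exp(sigma*B_t)] = exp(sigma^2 t / 2); so E[X_t] = x_0 * exp((mu - sigma^2/2) t) * exp(sigma^2 t / 2) = x_0 * exp(mu t) = 6*exp(-9*t/5).
Var(X_t) = E[X_t^2] - (E[X_t])^2 = x_0^2 * exp(2 mu t) * (exp(sigma^2 t) - 1) = (36*exp(25*t/9) - 36)*exp(-18*t/5).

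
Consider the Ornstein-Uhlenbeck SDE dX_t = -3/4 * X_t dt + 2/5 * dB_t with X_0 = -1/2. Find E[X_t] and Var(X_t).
E[X_t] = -exp(-3*t/4)/2; Var(X_t) = 8/75 - 8*exp(-3*t/2)/75

The OU SDE dX = -theta X dt + sigma dB admits the integrating factor exp(theta t): d(exp(theta t) X_t) = sigma exp(theta t) dB_t. Integrating from 0 to t:
  X_t = x_0 * exp(-theta t) + sigma * int_0^t exp(-theta (t-s)) dB_s.
The Itô integral has mean 0 and (by the Itô isometry) variance sigma^2 * int_0^t exp(-2 theta (t - s)) ds = sigma^2 * (1 - exp(-2 theta t)) / (2 theta).
With theta = 3/4, sigma = 2/5, x_0 = -1/2:
  E[X_t] = -1/2 * exp(-3/4 t) = -exp(-3*t/4)/2
  Var(X_t) = (2/5)^2 * (1 - exp(-2*3/4 t)) / (2 * 3/4) = 8/75 - 8*exp(-3*t/2)/75.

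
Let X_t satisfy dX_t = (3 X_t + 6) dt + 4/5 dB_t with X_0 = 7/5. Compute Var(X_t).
Var(X_t) = 8*exp(6*t)/75 - 8/75

The variance V(t) = Var(X_t) satisfies V'(t) = 2 a V(t) + c^2 with V(0) = 0 (drift coefficient is linear in X, diffusion is constant). With a = 3, c = 4/5, the solution is
  V(t) = (c^2 / (2 a)) * (exp(2 a t) - 1)
       = ((4/5)^2 / (2*3)) * (exp(6 t) - 1)
       = 8*exp(6*t)/75 - 8/75.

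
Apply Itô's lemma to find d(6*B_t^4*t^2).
d(6*B_t^4*t^2) = (12*B_t^2*t*(B_t^2 + 3*t)) dt + (24*B_t^3*t^2) dB_t

Itô's formula for f(t, x): d f(t, B_t) = (f_t + (1/2) f_xx) dt + f_x dB_t. Compute partials of f(t, x) = 6*t^2*x^4:
  f_t(t,x)  = 12*t*x^4
  f_x(t,x)  = 24*t^2*x^3
  f_xx(t,x) = 72*t^2*x^2
Assemble drift = f_t + (1/2) f_xx = 12*t*x^2*(3*t + x^2) and diffusion = f_x = 24*t^2*x^3. Substituting x = B_t:
  d(6*B_t^4*t^2) = (12*B_t^2*t*(B_t^2 + 3*t)) dt + (24*B_t^3*t^2) dB_t.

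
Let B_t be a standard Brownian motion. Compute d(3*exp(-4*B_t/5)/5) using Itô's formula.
d(3*exp(-4*B_t/5)/5) = (24*exp(-4*B_t/5)/125) dt + (-12*exp(-4*B_t/5)/25) dB_t

Itô's formula for f(B_t) gives d f(B_t) = f'(B_t) dB_t + (1/2) f''(B_t) dt. Compute derivatives of f(x) = 3*exp(-4*x/5)/5:
  f'(x)  = -12*exp(-4*x/5)/25
  f''(x) = 48*exp(-4*x/5)/125
Substitute x = B_t and multiply the f'' term by 1/2:
  drift     = (1/2) * (48*exp(-4*x/5)/125) evaluated at B_t = 24*exp(-4*B_t/5)/125
  diffusion = (-12*exp(-4*x/5)/25) evaluated at B_t = -12*exp(-4*B_t/5)/25
Therefore d(3*exp(-4*B_t/5)/5) = (24*exp(-4*B_t/5)/125) dt + (-12*exp(-4*B_t/5)/25) dB_t.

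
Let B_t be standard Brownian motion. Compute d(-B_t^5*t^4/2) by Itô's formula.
d(-B_t^5*t^4/2) = (B_t^3*t^3*(-2*B_t^2 - 5*t)) dt + (-5*B_t^4*t^4/2) dB_t

Itô's formula for f(t, x): d f(t, B_t) = (f_t + (1/2) f_xx) dt + f_x dB_t. Compute partials of f(t, x) = -t^4*x^5/2:
  f_t(t,x)  = -2*t^3*x^5
  f_x(t,x)  = -5*t^4*x^4/2
  f_xx(t,x) = -10*t^4*x^3
Assemble drift = f_t + (1/2) f_xx = t^3*x^3*(-5*t - 2*x^2) and diffusion = f_x = -5*t^4*x^4/2. Substituting x = B_t:
  d(-B_t^5*t^4/2) = (B_t^3*t^3*(-2*B_t^2 - 5*t)) dt + (-5*B_t^4*t^4/2) dB_t.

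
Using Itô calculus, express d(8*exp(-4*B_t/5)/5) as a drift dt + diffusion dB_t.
d(8*exp(-4*B_t/5)/5) = (64*exp(-4*B_t/5)/125) dt + (-32*exp(-4*B_t/5)/25) dB_t

Itô's formula for f(B_t) gives d f(B_t) = f'(B_t) dB_t + (1/2) f''(B_t) dt. Compute derivatives of f(x) = 8*exp(-4*x/5)/5:
  f'(x)  = -32*exp(-4*x/5)/25
  f''(x) = 128*exp(-4*x/5)/125
Substitute x = B_t and multiply the f'' term by 1/2:
  drift     = (1/2) * (128*exp(-4*x/5)/125) evaluated at B_t = 64*exp(-4*B_t/5)/125
  diffusion = (-32*exp(-4*x/5)/25) evaluated at B_t = -32*exp(-4*B_t/5)/25
Therefore d(8*exp(-4*B_t/5)/5) = (64*exp(-4*B_t/5)/125) dt + (-32*exp(-4*B_t/5)/25) dB_t.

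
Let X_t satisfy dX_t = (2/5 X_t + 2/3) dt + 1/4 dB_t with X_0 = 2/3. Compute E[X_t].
E[X_t] = 7*exp(2*t/5)/3 - 5/3

Taking expectations and using E[dB_t] = 0, the mean m(t) = E[X_t] satisfies the ODE m'(t) = a m(t) + b with m(0) = x_0. With a = 2/5, b = 2/3, x_0 = 2/3, the solution is
  m(t) = x_0 * exp(a t) + (b/a) * (exp(a t) - 1)
       = (2/3) * exp((2/5) t) + ((2/3)/(2/5)) * (exp((2/5) t) - 1)
       = 7*exp(2*t/5)/3 - 5/3.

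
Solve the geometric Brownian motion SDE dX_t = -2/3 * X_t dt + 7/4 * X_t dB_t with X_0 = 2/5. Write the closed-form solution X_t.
X_t = 2/5 * exp((-211/96) * t + (7/4) * B_t)

For GBM dX = mu X dt + sigma X dB with X_0 = x_0, apply Itô to Y = log X: dY = (mu - sigma^2/2) dt + sigma dB, so Y_t = log(x_0) + (mu - sigma^2/2) t + sigma B_t and hence X_t = x_0 * exp((mu - sigma^2/2) t + sigma B_t).
With mu = -2/3, sigma = 7/4, x_0 = 2/5, this gives:
  X_t = 2/5 * exp((-211/96) * t + (7/4) * B_t).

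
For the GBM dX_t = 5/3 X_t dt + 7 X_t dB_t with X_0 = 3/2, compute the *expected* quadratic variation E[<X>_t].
E[<X>_t] = 1323*exp(157*t/3)/628 - 1323/628

<X>_t = int_0^t (7 * X_s)^2 ds. Taking expectation inside the integral: E[<X>_t] = 7^2 * int_0^t E[X_s^2] ds. For GBM, E[X_s^2] = x_0^2 * exp((2 mu + sigma^2) s). Integrating:
  E[<X>_t] = 7^2 * (3/2)^2 * (exp((2*(5/3) + 7^2) t) - 1) / (2*(5/3) + 7^2)
           = 7^2 * (3/2)^2 * (exp((157/3) t) - 1) / (157/3) = 1323*exp(157*t/3)/628 - 1323/628.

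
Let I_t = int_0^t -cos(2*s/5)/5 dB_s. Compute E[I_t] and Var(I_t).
E[I_t] = 0; Var(I_t) = t/50 + sin(4*t/5)/40

The Itô integral of a deterministic integrand f(s) has mean 0 because each increment f(s) * (B_{s+ds} - B_s) has mean 0. By the Itô isometry:
  Var( int_0^t f(s) dB_s ) = E[ (int_0^t f(s) dB_s)^2 ] = int_0^t f(s)^2 ds.
Here f(s) = -cos(2*s/5)/5, so f(s)^2 = cos(2*s/5)^2/25. Integrate:
  int_0^t (cos(2*s/5)^2/25) ds = t/50 + sin(4*t/5)/40.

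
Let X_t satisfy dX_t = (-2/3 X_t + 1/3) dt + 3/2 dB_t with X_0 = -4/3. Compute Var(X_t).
Var(X_t) = 27/16 - 27*exp(-4*t/3)/16

The variance V(t) = Var(X_t) satisfies V'(t) = 2 a V(t) + c^2 with V(0) = 0 (drift coefficient is linear in X, diffusion is constant). With a = -2/3, c = 3/2, the solution is
  V(t) = (c^2 / (2 a)) * (exp(2 a t) - 1)
       = ((3/2)^2 / (2*(-2/3))) * (exp((-4/3) t) - 1)
       = 27/16 - 27*exp(-4*t/3)/16.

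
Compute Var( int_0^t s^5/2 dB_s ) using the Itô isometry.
Var = t^11/44

The Itô integral of a deterministic integrand f(s) has mean 0 because each increment f(s) * (B_{s+ds} - B_s) has mean 0. By the Itô isometry:
  Var( int_0^t f(s) dB_s ) = E[ (int_0^t f(s) dB_s)^2 ] = int_0^t f(s)^2 ds.
Here f(s) = s^5/2, so f(s)^2 = s^10/4. Integrate:
  int_0^t (s^10/4) ds = t^11/44.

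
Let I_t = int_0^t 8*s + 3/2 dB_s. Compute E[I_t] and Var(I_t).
E[I_t] = 0; Var(I_t) = t*(256*t^2 + 144*t + 27)/12

The Itô integral of a deterministic integrand f(s) has mean 0 because each increment f(s) * (B_{s+ds} - B_s) has mean 0. By the Itô isometry:
  Var( int_0^t f(s) dB_s ) = E[ (int_0^t f(s) dB_s)^2 ] = int_0^t f(s)^2 ds.
Here f(s) = 8*s + 3/2, so f(s)^2 = (16*s + 3)^2/4. Integrate:
  int_0^t ((16*s + 3)^2/4) ds = t*(256*t^2 + 144*t + 27)/12.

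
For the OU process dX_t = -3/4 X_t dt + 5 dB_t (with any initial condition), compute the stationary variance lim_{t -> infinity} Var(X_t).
lim Var(X_t) = 50/3

The OU SDE dX = -theta X dt + sigma dB admits the integrating factor exp(theta t): d(exp(theta t) X_t) = sigma exp(theta t) dB_t. Integrating from 0 to t gives X_t = x_0 * exp(-theta t) + sigma * int_0^t exp(-theta (t-s)) dB_s for any initial x_0. The Itô integral has variance (by the Itô isometry) sigma^2 * int_0^t exp(-2 theta (t - s)) ds = sigma^2 * (1 - exp(-2 theta t)) / (2 theta), independent of x_0.
With theta = 3/4, sigma = 5:
  Var(X_t) = (5)^2 * (1 - exp(-2*3/4 t)) / (2 * 3/4) = 50/3 - 50*exp(-3*t/2)/3.
As t -> infinity, exp(-2*3/4 t) -> 0, so the stationary variance is sigma^2 / (2 theta) = 50/3.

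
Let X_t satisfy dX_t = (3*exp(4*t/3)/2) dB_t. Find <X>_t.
<X>_t = 27*exp(8*t/3)/32 - 27/32

For an Itô process dX_t = a(t) dt + b(t) dB_t, the quadratic variation is <X>_t = int_0^t b(s)^2 ds (the drift term does not contribute). Here b(s) = 3*exp(4*s/3)/2, so
  b(s)^2 = 9*exp(8*s/3)/4.
Integrating from 0 to t:
  <X>_t = int_0^t (9*exp(8*s/3)/4) ds = 27*exp(8*t/3)/32 - 27/32.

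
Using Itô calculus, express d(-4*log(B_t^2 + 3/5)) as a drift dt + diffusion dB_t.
d(-4*log(B_t^2 + 3/5)) = (20*(5*B_t^2 - 3)/(5*B_t^2 + 3)^2) dt + (-40*B_t/(5*B_t^2 + 3)) dB_t

Itô's formula for f(B_t) gives d f(B_t) = f'(B_t) dB_t + (1/2) f''(B_t) dt. Compute derivatives of f(x) = -4*log(x^2 + 3/5):
  f'(x)  = -40*x/(5*x^2 + 3)
  f''(x) = 40*(5*x^2 - 3)/(5*x^2 + 3)^2
Substitute x = B_t and multiply the f'' term by 1/2:
  drift     = (1/2) * (40*(5*x^2 - 3)/(5*x^2 + 3)^2) evaluated at B_t = 20*(5*B_t^2 - 3)/(5*B_t^2 + 3)^2
  diffusion = (-40*x/(5*x^2 + 3)) evaluated at B_t = -40*B_t/(5*B_t^2 + 3)
Therefore d(-4*log(B_t^2 + 3/5)) = (20*(5*B_t^2 - 3)/(5*B_t^2 + 3)^2) dt + (-40*B_t/(5*B_t^2 + 3)) dB_t.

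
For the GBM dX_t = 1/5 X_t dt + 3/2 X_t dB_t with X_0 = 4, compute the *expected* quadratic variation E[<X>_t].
E[<X>_t] = 720*exp(53*t/20)/53 - 720/53

<X>_t = int_0^t ((3/2) * X_s)^2 ds. Taking expectation inside the integral: E[<X>_t] = (3/2)^2 * int_0^t E[X_s^2] ds. For GBM, E[X_s^2] = x_0^2 * exp((2 mu + sigma^2) s). Integrating:
  E[<X>_t] = (3/2)^2 * 4^2 * (exp((2*(1/5) + (3/2)^2) t) - 1) / (2*(1/5) + (3/2)^2)
           = (3/2)^2 * 4^2 * (exp((53/20) t) - 1) / (53/20) = 720*exp(53*t/20)/53 - 720/53.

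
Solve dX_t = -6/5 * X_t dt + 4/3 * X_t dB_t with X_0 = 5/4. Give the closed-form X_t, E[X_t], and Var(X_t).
X_t = 5/4 * exp((-94/45) t + (4/3) B_t); E[X_t] = 5*exp(-6*t/5)/4; Var(X_t) = (25*exp(16*t/9) - 25)*exp(-12*t/5)/16

For GBM dX = mu X dt + sigma X dB with X_0 = x_0, apply Itô to Y = log X: dY = (mu - sigma^2/2) dt + sigma dB, so Y_t = log(x_0) + (mu - sigma^2/2) t + sigma B_t and hence X_t = x_0 * exp((mu - sigma^2/2) t + sigma B_t).
With mu = -6/5, sigma = 4/3, x_0 = 5/4, this gives:
  X_t = 5/4 * exp((-94/45) * t + (4/3) * B_t).
Since sigma*B_t ~ Normal(0, sigma^2 t), E[exp(sigma*B_t)] = exp(sigma^2 t / 2); so E[X_t] = x_0 * exp((mu - sigma^2/2) t) * exp(sigma^2 t / 2) = x_0 * exp(mu t) = 5*exp(-6*t/5)/4.
Var(X_t) = E[X_t^2] - (E[X_t])^2 = x_0^2 * exp(2 mu t) * (exp(sigma^2 t) - 1) = (25*exp(16*t/9) - 25)*exp(-12*t/5)/16.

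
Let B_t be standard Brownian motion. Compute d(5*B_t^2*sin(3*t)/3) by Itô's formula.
d(5*B_t^2*sin(3*t)/3) = (5*B_t^2*cos(3*t) + 5*sin(3*t)/3) dt + (10*B_t*sin(3*t)/3) dB_t

Itô's formula for f(t, x): d f(t, B_t) = (f_t + (1/2) f_xx) dt + f_x dB_t. Compute partials of f(t, x) = 5*x^2*sin(3*t)/3:
  f_t(t,x)  = 5*x^2*cos(3*t)
  f_x(t,x)  = 10*x*sin(3*t)/3
  f_xx(t,x) = 10*sin(3*t)/3
Assemble drift = f_t + (1/2) f_xx = 5*x^2*cos(3*t) + 5*sin(3*t)/3 and diffusion = f_x = 10*x*sin(3*t)/3. Substituting x = B_t:
  d(5*B_t^2*sin(3*t)/3) = (5*B_t^2*cos(3*t) + 5*sin(3*t)/3) dt + (10*B_t*sin(3*t)/3) dB_t.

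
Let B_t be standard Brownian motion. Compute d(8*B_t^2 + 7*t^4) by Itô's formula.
d(8*B_t^2 + 7*t^4) = (28*t^3 + 8) dt + (16*B_t) dB_t

Itô's formula for f(t, x): d f(t, B_t) = (f_t + (1/2) f_xx) dt + f_x dB_t. Compute partials of f(t, x) = 7*t^4 + 8*x^2:
  f_t(t,x)  = 28*t^3
  f_x(t,x)  = 16*x
  f_xx(t,x) = 16
Assemble drift = f_t + (1/2) f_xx = 28*t^3 + 8 and diffusion = f_x = 16*x. Substituting x = B_t:
  d(8*B_t^2 + 7*t^4) = (28*t^3 + 8) dt + (16*B_t) dB_t.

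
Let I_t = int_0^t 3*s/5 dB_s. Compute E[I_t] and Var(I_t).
E[I_t] = 0; Var(I_t) = 3*t^3/25

The Itô integral of a deterministic integrand f(s) has mean 0 because each increment f(s) * (B_{s+ds} - B_s) has mean 0. By the Itô isometry:
  Var( int_0^t f(s) dB_s ) = E[ (int_0^t f(s) dB_s)^2 ] = int_0^t f(s)^2 ds.
Here f(s) = 3*s/5, so f(s)^2 = 9*s^2/25. Integrate:
  int_0^t (9*s^2/25) ds = 3*t^3/25.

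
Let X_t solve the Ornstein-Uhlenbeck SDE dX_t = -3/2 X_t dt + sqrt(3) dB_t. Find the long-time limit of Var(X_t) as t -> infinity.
lim Var(X_t) = 1

The OU SDE dX = -theta X dt + sigma dB admits the integrating factor exp(theta t): d(exp(theta t) X_t) = sigma exp(theta t) dB_t. Integrating from 0 to t gives X_t = x_0 * exp(-theta t) + sigma * int_0^t exp(-theta (t-s)) dB_s for any initial x_0. The Itô integral has variance (by the Itô isometry) sigma^2 * int_0^t exp(-2 theta (t - s)) ds = sigma^2 * (1 - exp(-2 theta t)) / (2 theta), independent of x_0.
With theta = 3/2, sigma = sqrt(3):
  Var(X_t) = (sqrt(3))^2 * (1 - exp(-2*3/2 t)) / (2 * 3/2) = 1 - exp(-3*t).
As t -> infinity, exp(-2*3/2 t) -> 0, so the stationary variance is sigma^2 / (2 theta) = 1.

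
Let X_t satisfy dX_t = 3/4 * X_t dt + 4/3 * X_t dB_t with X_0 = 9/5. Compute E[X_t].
E[X_t] = 9*exp(3*t/4)/5

For GBM dX = mu X dt + sigma X dB with X_0 = x_0, apply Itô to Y = log X: dY = (mu - sigma^2/2) dt + sigma dB, so Y_t = log(x_0) + (mu - sigma^2/2) t + sigma B_t and hence X_t = x_0 * exp((mu - sigma^2/2) t + sigma B_t).
With mu = 3/4, sigma = 4/3, x_0 = 9/5, this gives:
  X_t = 9/5 * exp((-5/36) * t + (4/3) * B_t).
Since sigma*B_t ~ Normal(0, sigma^2 t), E[exp(sigma*B_t)] = exp(sigma^2 t / 2); so E[X_t] = x_0 * exp((mu - sigma^2/2) t) * exp(sigma^2 t / 2) = x_0 * exp(mu t) = 9*exp(3*t/4)/5.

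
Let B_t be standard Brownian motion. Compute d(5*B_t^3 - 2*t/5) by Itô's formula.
d(5*B_t^3 - 2*t/5) = (15*B_t - 2/5) dt + (15*B_t^2) dB_t

Itô's formula for f(t, x): d f(t, B_t) = (f_t + (1/2) f_xx) dt + f_x dB_t. Compute partials of f(t, x) = -2*t/5 + 5*x^3:
  f_t(t,x)  = -2/5
  f_x(t,x)  = 15*x^2
  f_xx(t,x) = 30*x
Assemble drift = f_t + (1/2) f_xx = 15*x - 2/5 and diffusion = f_x = 15*x^2. Substituting x = B_t:
  d(5*B_t^3 - 2*t/5) = (15*B_t - 2/5) dt + (15*B_t^2) dB_t.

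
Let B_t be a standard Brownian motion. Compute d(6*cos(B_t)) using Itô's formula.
d(6*cos(B_t)) = (-3*cos(B_t)) dt + (-6*sin(B_t)) dB_t

Itô's formula for f(B_t) gives d f(B_t) = f'(B_t) dB_t + (1/2) f''(B_t) dt. Compute derivatives of f(x) = 6*cos(x):
  f'(x)  = -6*sin(x)
  f''(x) = -6*cos(x)
Substitute x = B_t and multiply the f'' term by 1/2:
  drift     = (1/2) * (-6*cos(x)) evaluated at B_t = -3*cos(B_t)
  diffusion = (-6*sin(x)) evaluated at B_t = -6*sin(B_t)
Therefore d(6*cos(B_t)) = (-3*cos(B_t)) dt + (-6*sin(B_t)) dB_t.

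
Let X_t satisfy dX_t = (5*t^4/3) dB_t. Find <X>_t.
<X>_t = 25*t^9/81

For an Itô process dX_t = a(t) dt + b(t) dB_t, the quadratic variation is <X>_t = int_0^t b(s)^2 ds (the drift term does not contribute). Here b(s) = 5*s^4/3, so
  b(s)^2 = 25*s^8/9.
Integrating from 0 to t:
  <X>_t = int_0^t (25*s^8/9) ds = 25*t^9/81.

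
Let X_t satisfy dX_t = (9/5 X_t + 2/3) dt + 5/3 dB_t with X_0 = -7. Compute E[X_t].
E[X_t] = -179*exp(9*t/5)/27 - 10/27

Taking expectations and using E[dB_t] = 0, the mean m(t) = E[X_t] satisfies the ODE m'(t) = a m(t) + b with m(0) = x_0. With a = 9/5, b = 2/3, x_0 = -7, the solution is
  m(t) = x_0 * exp(a t) + (b/a) * (exp(a t) - 1)
       = (-7) * exp((9/5) t) + ((2/3)/(9/5)) * (exp((9/5) t) - 1)
       = -179*exp(9*t/5)/27 - 10/27.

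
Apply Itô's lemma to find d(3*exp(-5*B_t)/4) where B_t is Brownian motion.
d(3*exp(-5*B_t)/4) = (75*exp(-5*B_t)/8) dt + (-15*exp(-5*B_t)/4) dB_t

Itô's formula for f(B_t) gives d f(B_t) = f'(B_t) dB_t + (1/2) f''(B_t) dt. Compute derivatives of f(x) = 3*exp(-5*x)/4:
  f'(x)  = -15*exp(-5*x)/4
  f''(x) = 75*exp(-5*x)/4
Substitute x = B_t and multiply the f'' term by 1/2:
  drift     = (1/2) * (75*exp(-5*x)/4) evaluated at B_t = 75*exp(-5*B_t)/8
  diffusion = (-15*exp(-5*x)/4) evaluated at B_t = -15*exp(-5*B_t)/4
Therefore d(3*exp(-5*B_t)/4) = (75*exp(-5*B_t)/8) dt + (-15*exp(-5*B_t)/4) dB_t.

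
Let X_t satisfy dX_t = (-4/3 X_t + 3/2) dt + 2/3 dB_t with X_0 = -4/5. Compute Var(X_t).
Var(X_t) = 1/6 - exp(-8*t/3)/6

The variance V(t) = Var(X_t) satisfies V'(t) = 2 a V(t) + c^2 with V(0) = 0 (drift coefficient is linear in X, diffusion is constant). With a = -4/3, c = 2/3, the solution is
  V(t) = (c^2 / (2 a)) * (exp(2 a t) - 1)
       = ((2/3)^2 / (2*(-4/3))) * (exp((-8/3) t) - 1)
       = 1/6 - exp(-8*t/3)/6.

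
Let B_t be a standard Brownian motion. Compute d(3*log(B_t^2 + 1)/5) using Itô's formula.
d(3*log(B_t^2 + 1)/5) = (3*(1 - B_t^2)/(5*(B_t^2 + 1)^2)) dt + (6*B_t/(5*(B_t^2 + 1))) dB_t

Itô's formula for f(B_t) gives d f(B_t) = f'(B_t) dB_t + (1/2) f''(B_t) dt. Compute derivatives of f(x) = 3*log(x^2 + 1)/5:
  f'(x)  = 6*x/(5*(x^2 + 1))
  f''(x) = 6*(1 - x^2)/(5*(x^2 + 1)^2)
Substitute x = B_t and multiply the f'' term by 1/2:
  drift     = (1/2) * (6*(1 - x^2)/(5*(x^2 + 1)^2)) evaluated at B_t = 3*(1 - B_t^2)/(5*(B_t^2 + 1)^2)
  diffusion = (6*x/(5*(x^2 + 1))) evaluated at B_t = 6*B_t/(5*(B_t^2 + 1))
Therefore d(3*log(B_t^2 + 1)/5) = (3*(1 - B_t^2)/(5*(B_t^2 + 1)^2)) dt + (6*B_t/(5*(B_t^2 + 1))) dB_t.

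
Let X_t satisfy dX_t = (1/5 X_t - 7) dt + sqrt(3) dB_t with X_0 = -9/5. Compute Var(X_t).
Var(X_t) = 15*exp(2*t/5)/2 - 15/2

The variance V(t) = Var(X_t) satisfies V'(t) = 2 a V(t) + c^2 with V(0) = 0 (drift coefficient is linear in X, diffusion is constant). With a = 1/5, c = sqrt(3), the solution is
  V(t) = (c^2 / (2 a)) * (exp(2 a t) - 1)
       = (sqrt(3)^2 / (2*(1/5))) * (exp((2/5) t) - 1)
       = 15*exp(2*t/5)/2 - 15/2.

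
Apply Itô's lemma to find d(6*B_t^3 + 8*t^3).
d(6*B_t^3 + 8*t^3) = (18*B_t + 24*t^2) dt + (18*B_t^2) dB_t

Itô's formula for f(t, x): d f(t, B_t) = (f_t + (1/2) f_xx) dt + f_x dB_t. Compute partials of f(t, x) = 8*t^3 + 6*x^3:
  f_t(t,x)  = 24*t^2
  f_x(t,x)  = 18*x^2
  f_xx(t,x) = 36*x
Assemble drift = f_t + (1/2) f_xx = 24*t^2 + 18*x and diffusion = f_x = 18*x^2. Substituting x = B_t:
  d(6*B_t^3 + 8*t^3) = (18*B_t + 24*t^2) dt + (18*B_t^2) dB_t.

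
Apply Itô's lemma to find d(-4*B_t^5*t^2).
d(-4*B_t^5*t^2) = (8*B_t^3*t*(-B_t^2 - 5*t)) dt + (-20*B_t^4*t^2) dB_t

Itô's formula for f(t, x): d f(t, B_t) = (f_t + (1/2) f_xx) dt + f_x dB_t. Compute partials of f(t, x) = -4*t^2*x^5:
  f_t(t,x)  = -8*t*x^5
  f_x(t,x)  = -20*t^2*x^4
  f_xx(t,x) = -80*t^2*x^3
Assemble drift = f_t + (1/2) f_xx = 8*t*x^3*(-5*t - x^2) and diffusion = f_x = -20*t^2*x^4. Substituting x = B_t:
  d(-4*B_t^5*t^2) = (8*B_t^3*t*(-B_t^2 - 5*t)) dt + (-20*B_t^4*t^2) dB_t.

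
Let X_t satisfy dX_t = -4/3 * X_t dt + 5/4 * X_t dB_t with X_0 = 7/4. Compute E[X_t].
E[X_t] = 7*exp(-4*t/3)/4

For GBM dX = mu X dt + sigma X dB with X_0 = x_0, apply Itô to Y = log X: dY = (mu - sigma^2/2) dt + sigma dB, so Y_t = log(x_0) + (mu - sigma^2/2) t + sigma B_t and hence X_t = x_0 * exp((mu - sigma^2/2) t + sigma B_t).
With mu = -4/3, sigma = 5/4, x_0 = 7/4, this gives:
  X_t = 7/4 * exp((-203/96) * t + (5/4) * B_t).
Since sigma*B_t ~ Normal(0, sigma^2 t), E[exp(sigma*B_t)] = exp(sigma^2 t / 2); so E[X_t] = x_0 * exp((mu - sigma^2/2) t) * exp(sigma^2 t / 2) = x_0 * exp(mu t) = 7*exp(-4*t/3)/4.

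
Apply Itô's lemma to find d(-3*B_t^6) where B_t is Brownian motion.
d(-3*B_t^6) = (-45*B_t^4) dt + (-18*B_t^5) dB_t

Itô's formula for f(B_t) gives d f(B_t) = f'(B_t) dB_t + (1/2) f''(B_t) dt. Compute derivatives of f(x) = -3*x^6:
  f'(x)  = -18*x^5
  f''(x) = -90*x^4
Substitute x = B_t and multiply the f'' term by 1/2:
  drift     = (1/2) * (-90*x^4) evaluated at B_t = -45*B_t^4
  diffusion = (-18*x^5) evaluated at B_t = -18*B_t^5
Therefore d(-3*B_t^6) = (-45*B_t^4) dt + (-18*B_t^5) dB_t.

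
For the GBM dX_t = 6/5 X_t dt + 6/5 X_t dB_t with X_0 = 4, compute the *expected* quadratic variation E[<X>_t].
E[<X>_t] = 6*exp(96*t/25) - 6

<X>_t = int_0^t ((6/5) * X_s)^2 ds. Taking expectation inside the integral: E[<X>_t] = (6/5)^2 * int_0^t E[X_s^2] ds. For GBM, E[X_s^2] = x_0^2 * exp((2 mu + sigma^2) s). Integrating:
  E[<X>_t] = (6/5)^2 * 4^2 * (exp((2*(6/5) + (6/5)^2) t) - 1) / (2*(6/5) + (6/5)^2)
           = (6/5)^2 * 4^2 * (exp((96/25) t) - 1) / (96/25) = 6*exp(96*t/25) - 6.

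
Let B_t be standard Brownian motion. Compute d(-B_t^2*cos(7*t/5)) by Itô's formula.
d(-B_t^2*cos(7*t/5)) = (7*B_t^2*sin(7*t/5)/5 - cos(7*t/5)) dt + (-2*B_t*cos(7*t/5)) dB_t

Itô's formula for f(t, x): d f(t, B_t) = (f_t + (1/2) f_xx) dt + f_x dB_t. Compute partials of f(t, x) = -x^2*cos(7*t/5):
  f_t(t,x)  = 7*x^2*sin(7*t/5)/5
  f_x(t,x)  = -2*x*cos(7*t/5)
  f_xx(t,x) = -2*cos(7*t/5)
Assemble drift = f_t + (1/2) f_xx = 7*x^2*sin(7*t/5)/5 - cos(7*t/5) and diffusion = f_x = -2*x*cos(7*t/5). Substituting x = B_t:
  d(-B_t^2*cos(7*t/5)) = (7*B_t^2*sin(7*t/5)/5 - cos(7*t/5)) dt + (-2*B_t*cos(7*t/5)) dB_t.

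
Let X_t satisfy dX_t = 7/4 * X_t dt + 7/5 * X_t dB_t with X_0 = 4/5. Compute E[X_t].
E[X_t] = 4*exp(7*t/4)/5

For GBM dX = mu X dt + sigma X dB with X_0 = x_0, apply Itô to Y = log X: dY = (mu - sigma^2/2) dt + sigma dB, so Y_t = log(x_0) + (mu - sigma^2/2) t + sigma B_t and hence X_t = x_0 * exp((mu - sigma^2/2) t + sigma B_t).
With mu = 7/4, sigma = 7/5, x_0 = 4/5, this gives:
  X_t = 4/5 * exp((77/100) * t + (7/5) * B_t).
Since sigma*B_t ~ Normal(0, sigma^2 t), E[exp(sigma*B_t)] = exp(sigma^2 t / 2); so E[X_t] = x_0 * exp((mu - sigma^2/2) t) * exp(sigma^2 t / 2) = x_0 * exp(mu t) = 4*exp(7*t/4)/5.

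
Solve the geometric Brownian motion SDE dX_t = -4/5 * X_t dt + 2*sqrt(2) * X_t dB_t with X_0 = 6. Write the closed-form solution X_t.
X_t = 6 * exp((-24/5) * t + (2*sqrt(2)) * B_t)

For GBM dX = mu X dt + sigma X dB with X_0 = x_0, apply Itô to Y = log X: dY = (mu - sigma^2/2) dt + sigma dB, so Y_t = log(x_0) + (mu - sigma^2/2) t + sigma B_t and hence X_t = x_0 * exp((mu - sigma^2/2) t + sigma B_t).
With mu = -4/5, sigma = 2*sqrt(2), x_0 = 6, this gives:
  X_t = 6 * exp((-24/5) * t + (2*sqrt(2)) * B_t).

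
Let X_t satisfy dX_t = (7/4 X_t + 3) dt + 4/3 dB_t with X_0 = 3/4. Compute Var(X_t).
Var(X_t) = 32*exp(7*t/2)/63 - 32/63

The variance V(t) = Var(X_t) satisfies V'(t) = 2 a V(t) + c^2 with V(0) = 0 (drift coefficient is linear in X, diffusion is constant). With a = 7/4, c = 4/3, the solution is
  V(t) = (c^2 / (2 a)) * (exp(2 a t) - 1)
       = ((4/3)^2 / (2*(7/4))) * (exp((7/2) t) - 1)
       = 32*exp(7*t/2)/63 - 32/63.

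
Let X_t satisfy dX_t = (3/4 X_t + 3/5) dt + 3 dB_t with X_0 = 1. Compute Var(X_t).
Var(X_t) = 6*exp(3*t/2) - 6

The variance V(t) = Var(X_t) satisfies V'(t) = 2 a V(t) + c^2 with V(0) = 0 (drift coefficient is linear in X, diffusion is constant). With a = 3/4, c = 3, the solution is
  V(t) = (c^2 / (2 a)) * (exp(2 a t) - 1)
       = (3^2 / (2*(3/4))) * (exp((3/2) t) - 1)
       = 6*exp(3*t/2) - 6.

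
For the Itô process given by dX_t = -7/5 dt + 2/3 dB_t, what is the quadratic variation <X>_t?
<X>_t = 4*t/9

For an Itô process dX_t = a(t) dt + b(t) dB_t, the quadratic variation is <X>_t = int_0^t b(s)^2 ds (the drift term does not contribute). Here b(s) = 2/3, so
  b(s)^2 = 4/9.
Integrating from 0 to t:
  <X>_t = int_0^t (4/9) ds = 4*t/9.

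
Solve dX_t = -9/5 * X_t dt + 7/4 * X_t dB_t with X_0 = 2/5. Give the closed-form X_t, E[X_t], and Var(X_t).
X_t = 2/5 * exp((-533/160) t + (7/4) B_t); E[X_t] = 2*exp(-9*t/5)/5; Var(X_t) = (4*exp(49*t/16) - 4)*exp(-18*t/5)/25

For GBM dX = mu X dt + sigma X dB with X_0 = x_0, apply Itô to Y = log X: dY = (mu - sigma^2/2) dt + sigma dB, so Y_t = log(x_0) + (mu - sigma^2/2) t + sigma B_t and hence X_t = x_0 * exp((mu - sigma^2/2) t + sigma B_t).
With mu = -9/5, sigma = 7/4, x_0 = 2/5, this gives:
  X_t = 2/5 * exp((-533/160) * t + (7/4) * B_t).
Since sigma*B_t ~ Normal(0, sigma^2 t), E[exp(sigma*B_t)] = exp(sigma^2 t / 2); so E[X_t] = x_0 * exp((mu - sigma^2/2) t) * exp(sigma^2 t / 2) = x_0 * exp(mu t) = 2*exp(-9*t/5)/5.
Var(X_t) = E[X_t^2] - (E[X_t])^2 = x_0^2 * exp(2 mu t) * (exp(sigma^2 t) - 1) = (4*exp(49*t/16) - 4)*exp(-18*t/5)/25.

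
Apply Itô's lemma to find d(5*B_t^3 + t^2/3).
d(5*B_t^3 + t^2/3) = (15*B_t + 2*t/3) dt + (15*B_t^2) dB_t

Itô's formula for f(t, x): d f(t, B_t) = (f_t + (1/2) f_xx) dt + f_x dB_t. Compute partials of f(t, x) = t^2/3 + 5*x^3:
  f_t(t,x)  = 2*t/3
  f_x(t,x)  = 15*x^2
  f_xx(t,x) = 30*x
Assemble drift = f_t + (1/2) f_xx = 2*t/3 + 15*x and diffusion = f_x = 15*x^2. Substituting x = B_t:
  d(5*B_t^3 + t^2/3) = (15*B_t + 2*t/3) dt + (15*B_t^2) dB_t.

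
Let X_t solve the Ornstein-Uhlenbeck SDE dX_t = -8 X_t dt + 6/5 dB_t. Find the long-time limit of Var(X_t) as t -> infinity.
lim Var(X_t) = 9/100

The OU SDE dX = -theta X dt + sigma dB admits the integrating factor exp(theta t): d(exp(theta t) X_t) = sigma exp(theta t) dB_t. Integrating from 0 to t gives X_t = x_0 * exp(-theta t) + sigma * int_0^t exp(-theta (t-s)) dB_s for any initial x_0. The Itô integral has variance (by the Itô isometry) sigma^2 * int_0^t exp(-2 theta (t - s)) ds = sigma^2 * (1 - exp(-2 theta t)) / (2 theta), independent of x_0.
With theta = 8, sigma = 6/5:
  Var(X_t) = (6/5)^2 * (1 - exp(-2*8 t)) / (2 * 8) = 9/100 - 9*exp(-16*t)/100.
As t -> infinity, exp(-2*8 t) -> 0, so the stationary variance is sigma^2 / (2 theta) = 9/100.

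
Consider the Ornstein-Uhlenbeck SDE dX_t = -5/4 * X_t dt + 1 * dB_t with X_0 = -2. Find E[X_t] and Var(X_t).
E[X_t] = -2*exp(-5*t/4); Var(X_t) = 2/5 - 2*exp(-5*t/2)/5

The OU SDE dX = -theta X dt + sigma dB admits the integrating factor exp(theta t): d(exp(theta t) X_t) = sigma exp(theta t) dB_t. Integrating from 0 to t:
  X_t = x_0 * exp(-theta t) + sigma * int_0^t exp(-theta (t-s)) dB_s.
The Itô integral has mean 0 and (by the Itô isometry) variance sigma^2 * int_0^t exp(-2 theta (t - s)) ds = sigma^2 * (1 - exp(-2 theta t)) / (2 theta).
With theta = 5/4, sigma = 1, x_0 = -2:
  E[X_t] = -2 * exp(-5/4 t) = -2*exp(-5*t/4)
  Var(X_t) = (1)^2 * (1 - exp(-2*5/4 t)) / (2 * 5/4) = 2/5 - 2*exp(-5*t/2)/5.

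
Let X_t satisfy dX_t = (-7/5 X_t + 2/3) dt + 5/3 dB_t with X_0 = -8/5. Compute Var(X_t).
Var(X_t) = 125/126 - 125*exp(-14*t/5)/126

The variance V(t) = Var(X_t) satisfies V'(t) = 2 a V(t) + c^2 with V(0) = 0 (drift coefficient is linear in X, diffusion is constant). With a = -7/5, c = 5/3, the solution is
  V(t) = (c^2 / (2 a)) * (exp(2 a t) - 1)
       = ((5/3)^2 / (2*(-7/5))) * (exp((-14/5) t) - 1)
       = 125/126 - 125*exp(-14*t/5)/126.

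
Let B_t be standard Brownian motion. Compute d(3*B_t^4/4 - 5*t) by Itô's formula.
d(3*B_t^4/4 - 5*t) = (9*B_t^2/2 - 5) dt + (3*B_t^3) dB_t

Itô's formula for f(t, x): d f(t, B_t) = (f_t + (1/2) f_xx) dt + f_x dB_t. Compute partials of f(t, x) = -5*t + 3*x^4/4:
  f_t(t,x)  = -5
  f_x(t,x)  = 3*x^3
  f_xx(t,x) = 9*x^2
Assemble drift = f_t + (1/2) f_xx = 9*x^2/2 - 5 and diffusion = f_x = 3*x^3. Substituting x = B_t:
  d(3*B_t^4/4 - 5*t) = (9*B_t^2/2 - 5) dt + (3*B_t^3) dB_t.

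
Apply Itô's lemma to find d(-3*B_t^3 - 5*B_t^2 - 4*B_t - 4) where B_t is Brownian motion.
d(-3*B_t^3 - 5*B_t^2 - 4*B_t - 4) = (-9*B_t - 5) dt + (-9*B_t^2 - 10*B_t - 4) dB_t

Itô's formula for f(B_t) gives d f(B_t) = f'(B_t) dB_t + (1/2) f''(B_t) dt. Compute derivatives of f(x) = -3*x^3 - 5*x^2 - 4*x - 4:
  f'(x)  = -9*x^2 - 10*x - 4
  f''(x) = -18*x - 10
Substitute x = B_t and multiply the f'' term by 1/2:
  drift     = (1/2) * (-18*x - 10) evaluated at B_t = -9*B_t - 5
  diffusion = (-9*x^2 - 10*x - 4) evaluated at B_t = -9*B_t^2 - 10*B_t - 4
Therefore d(-3*B_t^3 - 5*B_t^2 - 4*B_t - 4) = (-9*B_t - 5) dt + (-9*B_t^2 - 10*B_t - 4) dB_t.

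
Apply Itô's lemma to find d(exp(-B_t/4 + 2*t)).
d(exp(-B_t/4 + 2*t)) = (65*exp(-B_t/4 + 2*t)/32) dt + (-exp(-B_t/4 + 2*t)/4) dB_t

Itô's formula for f(t, x): d f(t, B_t) = (f_t + (1/2) f_xx) dt + f_x dB_t. Compute partials of f(t, x) = exp(2*t - x/4):
  f_t(t,x)  = 2*exp(2*t - x/4)
  f_x(t,x)  = -exp(2*t - x/4)/4
  f_xx(t,x) = exp(2*t - x/4)/16
Assemble drift = f_t + (1/2) f_xx = 65*exp(2*t - x/4)/32 and diffusion = f_x = -exp(2*t - x/4)/4. Substituting x = B_t:
  d(exp(-B_t/4 + 2*t)) = (65*exp(-B_t/4 + 2*t)/32) dt + (-exp(-B_t/4 + 2*t)/4) dB_t.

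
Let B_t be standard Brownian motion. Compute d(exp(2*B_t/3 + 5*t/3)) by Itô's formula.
d(exp(2*B_t/3 + 5*t/3)) = (17*exp(2*B_t/3 + 5*t/3)/9) dt + (2*exp(2*B_t/3 + 5*t/3)/3) dB_t

Itô's formula for f(t, x): d f(t, B_t) = (f_t + (1/2) f_xx) dt + f_x dB_t. Compute partials of f(t, x) = exp(5*t/3 + 2*x/3):
  f_t(t,x)  = 5*exp(5*t/3 + 2*x/3)/3
  f_x(t,x)  = 2*exp(5*t/3 + 2*x/3)/3
  f_xx(t,x) = 4*exp(5*t/3 + 2*x/3)/9
Assemble drift = f_t + (1/2) f_xx = 17*exp(5*t/3 + 2*x/3)/9 and diffusion = f_x = 2*exp(5*t/3 + 2*x/3)/3. Substituting x = B_t:
  d(exp(2*B_t/3 + 5*t/3)) = (17*exp(2*B_t/3 + 5*t/3)/9) dt + (2*exp(2*B_t/3 + 5*t/3)/3) dB_t.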